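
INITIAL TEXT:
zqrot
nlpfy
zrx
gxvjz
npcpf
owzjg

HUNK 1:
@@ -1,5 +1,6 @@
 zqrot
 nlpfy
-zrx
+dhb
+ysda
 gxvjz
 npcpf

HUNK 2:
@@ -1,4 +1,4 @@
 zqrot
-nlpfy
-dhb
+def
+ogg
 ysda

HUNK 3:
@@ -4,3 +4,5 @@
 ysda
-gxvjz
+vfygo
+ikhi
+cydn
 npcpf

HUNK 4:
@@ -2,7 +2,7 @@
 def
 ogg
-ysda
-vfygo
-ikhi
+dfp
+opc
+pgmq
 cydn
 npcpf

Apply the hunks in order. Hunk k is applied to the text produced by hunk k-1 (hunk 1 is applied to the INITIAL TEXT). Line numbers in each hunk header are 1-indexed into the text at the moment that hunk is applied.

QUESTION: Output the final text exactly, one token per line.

Hunk 1: at line 1 remove [zrx] add [dhb,ysda] -> 7 lines: zqrot nlpfy dhb ysda gxvjz npcpf owzjg
Hunk 2: at line 1 remove [nlpfy,dhb] add [def,ogg] -> 7 lines: zqrot def ogg ysda gxvjz npcpf owzjg
Hunk 3: at line 4 remove [gxvjz] add [vfygo,ikhi,cydn] -> 9 lines: zqrot def ogg ysda vfygo ikhi cydn npcpf owzjg
Hunk 4: at line 2 remove [ysda,vfygo,ikhi] add [dfp,opc,pgmq] -> 9 lines: zqrot def ogg dfp opc pgmq cydn npcpf owzjg

Answer: zqrot
def
ogg
dfp
opc
pgmq
cydn
npcpf
owzjg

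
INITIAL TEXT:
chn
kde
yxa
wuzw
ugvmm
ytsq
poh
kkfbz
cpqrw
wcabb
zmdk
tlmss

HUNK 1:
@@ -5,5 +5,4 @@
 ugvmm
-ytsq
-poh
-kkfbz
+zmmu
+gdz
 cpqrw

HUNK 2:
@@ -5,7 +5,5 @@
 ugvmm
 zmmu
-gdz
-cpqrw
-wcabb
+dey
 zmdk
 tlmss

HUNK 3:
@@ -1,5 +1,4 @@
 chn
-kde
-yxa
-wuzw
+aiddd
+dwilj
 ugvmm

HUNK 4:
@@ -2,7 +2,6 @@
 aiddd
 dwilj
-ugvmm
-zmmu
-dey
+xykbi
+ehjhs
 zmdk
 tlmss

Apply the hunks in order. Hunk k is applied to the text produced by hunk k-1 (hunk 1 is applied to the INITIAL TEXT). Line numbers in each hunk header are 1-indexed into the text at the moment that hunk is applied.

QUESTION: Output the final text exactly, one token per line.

Answer: chn
aiddd
dwilj
xykbi
ehjhs
zmdk
tlmss

Derivation:
Hunk 1: at line 5 remove [ytsq,poh,kkfbz] add [zmmu,gdz] -> 11 lines: chn kde yxa wuzw ugvmm zmmu gdz cpqrw wcabb zmdk tlmss
Hunk 2: at line 5 remove [gdz,cpqrw,wcabb] add [dey] -> 9 lines: chn kde yxa wuzw ugvmm zmmu dey zmdk tlmss
Hunk 3: at line 1 remove [kde,yxa,wuzw] add [aiddd,dwilj] -> 8 lines: chn aiddd dwilj ugvmm zmmu dey zmdk tlmss
Hunk 4: at line 2 remove [ugvmm,zmmu,dey] add [xykbi,ehjhs] -> 7 lines: chn aiddd dwilj xykbi ehjhs zmdk tlmss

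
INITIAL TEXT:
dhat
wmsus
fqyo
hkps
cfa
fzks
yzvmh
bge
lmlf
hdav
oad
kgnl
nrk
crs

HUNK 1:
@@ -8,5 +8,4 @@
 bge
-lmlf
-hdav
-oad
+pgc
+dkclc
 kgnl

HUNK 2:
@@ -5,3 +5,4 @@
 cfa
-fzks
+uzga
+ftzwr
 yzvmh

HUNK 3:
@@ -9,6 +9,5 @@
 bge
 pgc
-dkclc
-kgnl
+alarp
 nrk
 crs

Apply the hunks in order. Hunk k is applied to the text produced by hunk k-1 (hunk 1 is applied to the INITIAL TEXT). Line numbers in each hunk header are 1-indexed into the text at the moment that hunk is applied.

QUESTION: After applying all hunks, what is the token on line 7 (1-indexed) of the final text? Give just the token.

Hunk 1: at line 8 remove [lmlf,hdav,oad] add [pgc,dkclc] -> 13 lines: dhat wmsus fqyo hkps cfa fzks yzvmh bge pgc dkclc kgnl nrk crs
Hunk 2: at line 5 remove [fzks] add [uzga,ftzwr] -> 14 lines: dhat wmsus fqyo hkps cfa uzga ftzwr yzvmh bge pgc dkclc kgnl nrk crs
Hunk 3: at line 9 remove [dkclc,kgnl] add [alarp] -> 13 lines: dhat wmsus fqyo hkps cfa uzga ftzwr yzvmh bge pgc alarp nrk crs
Final line 7: ftzwr

Answer: ftzwr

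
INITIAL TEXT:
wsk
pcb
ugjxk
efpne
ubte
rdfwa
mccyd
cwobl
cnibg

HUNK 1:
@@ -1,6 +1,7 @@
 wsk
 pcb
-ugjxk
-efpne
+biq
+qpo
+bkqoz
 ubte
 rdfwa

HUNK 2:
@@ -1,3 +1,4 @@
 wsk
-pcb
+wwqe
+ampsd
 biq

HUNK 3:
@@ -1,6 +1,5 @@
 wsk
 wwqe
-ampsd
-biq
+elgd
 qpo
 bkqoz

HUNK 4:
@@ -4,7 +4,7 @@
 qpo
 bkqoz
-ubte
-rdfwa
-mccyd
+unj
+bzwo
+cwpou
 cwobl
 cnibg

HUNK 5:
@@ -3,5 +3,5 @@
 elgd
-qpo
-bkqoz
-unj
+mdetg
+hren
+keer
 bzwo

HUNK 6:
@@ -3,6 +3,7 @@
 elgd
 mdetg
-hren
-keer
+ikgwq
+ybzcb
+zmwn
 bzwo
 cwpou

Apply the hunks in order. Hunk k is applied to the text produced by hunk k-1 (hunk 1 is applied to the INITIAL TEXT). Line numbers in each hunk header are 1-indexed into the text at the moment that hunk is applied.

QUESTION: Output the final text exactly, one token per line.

Hunk 1: at line 1 remove [ugjxk,efpne] add [biq,qpo,bkqoz] -> 10 lines: wsk pcb biq qpo bkqoz ubte rdfwa mccyd cwobl cnibg
Hunk 2: at line 1 remove [pcb] add [wwqe,ampsd] -> 11 lines: wsk wwqe ampsd biq qpo bkqoz ubte rdfwa mccyd cwobl cnibg
Hunk 3: at line 1 remove [ampsd,biq] add [elgd] -> 10 lines: wsk wwqe elgd qpo bkqoz ubte rdfwa mccyd cwobl cnibg
Hunk 4: at line 4 remove [ubte,rdfwa,mccyd] add [unj,bzwo,cwpou] -> 10 lines: wsk wwqe elgd qpo bkqoz unj bzwo cwpou cwobl cnibg
Hunk 5: at line 3 remove [qpo,bkqoz,unj] add [mdetg,hren,keer] -> 10 lines: wsk wwqe elgd mdetg hren keer bzwo cwpou cwobl cnibg
Hunk 6: at line 3 remove [hren,keer] add [ikgwq,ybzcb,zmwn] -> 11 lines: wsk wwqe elgd mdetg ikgwq ybzcb zmwn bzwo cwpou cwobl cnibg

Answer: wsk
wwqe
elgd
mdetg
ikgwq
ybzcb
zmwn
bzwo
cwpou
cwobl
cnibg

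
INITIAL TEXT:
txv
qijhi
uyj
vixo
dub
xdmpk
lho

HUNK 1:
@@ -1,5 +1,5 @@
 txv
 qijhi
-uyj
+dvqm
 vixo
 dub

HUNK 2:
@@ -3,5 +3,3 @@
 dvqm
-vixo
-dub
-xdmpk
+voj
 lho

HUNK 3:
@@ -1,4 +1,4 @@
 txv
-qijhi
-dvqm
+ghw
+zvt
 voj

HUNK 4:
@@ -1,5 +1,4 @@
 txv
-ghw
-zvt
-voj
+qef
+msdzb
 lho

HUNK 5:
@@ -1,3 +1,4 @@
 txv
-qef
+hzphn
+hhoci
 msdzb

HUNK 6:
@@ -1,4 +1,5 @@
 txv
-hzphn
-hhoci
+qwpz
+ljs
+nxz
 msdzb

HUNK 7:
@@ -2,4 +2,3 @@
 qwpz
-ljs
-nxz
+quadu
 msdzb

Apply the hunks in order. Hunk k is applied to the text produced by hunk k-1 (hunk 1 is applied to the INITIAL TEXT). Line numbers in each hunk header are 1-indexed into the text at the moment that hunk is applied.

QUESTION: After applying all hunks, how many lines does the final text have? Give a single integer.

Answer: 5

Derivation:
Hunk 1: at line 1 remove [uyj] add [dvqm] -> 7 lines: txv qijhi dvqm vixo dub xdmpk lho
Hunk 2: at line 3 remove [vixo,dub,xdmpk] add [voj] -> 5 lines: txv qijhi dvqm voj lho
Hunk 3: at line 1 remove [qijhi,dvqm] add [ghw,zvt] -> 5 lines: txv ghw zvt voj lho
Hunk 4: at line 1 remove [ghw,zvt,voj] add [qef,msdzb] -> 4 lines: txv qef msdzb lho
Hunk 5: at line 1 remove [qef] add [hzphn,hhoci] -> 5 lines: txv hzphn hhoci msdzb lho
Hunk 6: at line 1 remove [hzphn,hhoci] add [qwpz,ljs,nxz] -> 6 lines: txv qwpz ljs nxz msdzb lho
Hunk 7: at line 2 remove [ljs,nxz] add [quadu] -> 5 lines: txv qwpz quadu msdzb lho
Final line count: 5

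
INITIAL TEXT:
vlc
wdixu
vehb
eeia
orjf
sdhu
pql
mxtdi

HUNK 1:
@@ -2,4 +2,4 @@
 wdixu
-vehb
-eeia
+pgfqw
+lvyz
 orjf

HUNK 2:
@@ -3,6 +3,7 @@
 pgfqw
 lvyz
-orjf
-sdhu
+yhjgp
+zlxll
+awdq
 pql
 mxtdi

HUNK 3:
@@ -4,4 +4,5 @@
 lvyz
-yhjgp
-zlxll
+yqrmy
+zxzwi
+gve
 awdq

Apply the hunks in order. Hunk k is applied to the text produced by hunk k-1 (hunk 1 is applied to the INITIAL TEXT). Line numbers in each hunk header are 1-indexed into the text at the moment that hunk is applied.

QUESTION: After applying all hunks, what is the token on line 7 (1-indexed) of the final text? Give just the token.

Answer: gve

Derivation:
Hunk 1: at line 2 remove [vehb,eeia] add [pgfqw,lvyz] -> 8 lines: vlc wdixu pgfqw lvyz orjf sdhu pql mxtdi
Hunk 2: at line 3 remove [orjf,sdhu] add [yhjgp,zlxll,awdq] -> 9 lines: vlc wdixu pgfqw lvyz yhjgp zlxll awdq pql mxtdi
Hunk 3: at line 4 remove [yhjgp,zlxll] add [yqrmy,zxzwi,gve] -> 10 lines: vlc wdixu pgfqw lvyz yqrmy zxzwi gve awdq pql mxtdi
Final line 7: gve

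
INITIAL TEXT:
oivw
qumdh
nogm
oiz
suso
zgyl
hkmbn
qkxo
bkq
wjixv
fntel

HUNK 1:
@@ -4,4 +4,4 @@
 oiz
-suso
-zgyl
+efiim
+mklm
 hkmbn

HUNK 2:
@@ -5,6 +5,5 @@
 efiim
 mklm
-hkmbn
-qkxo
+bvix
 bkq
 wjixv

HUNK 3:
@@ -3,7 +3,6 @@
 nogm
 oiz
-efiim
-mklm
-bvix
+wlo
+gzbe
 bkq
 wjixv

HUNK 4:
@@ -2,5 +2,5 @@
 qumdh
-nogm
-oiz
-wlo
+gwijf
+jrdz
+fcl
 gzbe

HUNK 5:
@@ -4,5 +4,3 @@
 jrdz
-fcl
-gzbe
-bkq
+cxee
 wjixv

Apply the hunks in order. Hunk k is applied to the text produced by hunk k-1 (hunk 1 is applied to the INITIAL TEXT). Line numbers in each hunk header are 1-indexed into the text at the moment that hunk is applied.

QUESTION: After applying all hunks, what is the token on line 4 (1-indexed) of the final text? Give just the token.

Hunk 1: at line 4 remove [suso,zgyl] add [efiim,mklm] -> 11 lines: oivw qumdh nogm oiz efiim mklm hkmbn qkxo bkq wjixv fntel
Hunk 2: at line 5 remove [hkmbn,qkxo] add [bvix] -> 10 lines: oivw qumdh nogm oiz efiim mklm bvix bkq wjixv fntel
Hunk 3: at line 3 remove [efiim,mklm,bvix] add [wlo,gzbe] -> 9 lines: oivw qumdh nogm oiz wlo gzbe bkq wjixv fntel
Hunk 4: at line 2 remove [nogm,oiz,wlo] add [gwijf,jrdz,fcl] -> 9 lines: oivw qumdh gwijf jrdz fcl gzbe bkq wjixv fntel
Hunk 5: at line 4 remove [fcl,gzbe,bkq] add [cxee] -> 7 lines: oivw qumdh gwijf jrdz cxee wjixv fntel
Final line 4: jrdz

Answer: jrdz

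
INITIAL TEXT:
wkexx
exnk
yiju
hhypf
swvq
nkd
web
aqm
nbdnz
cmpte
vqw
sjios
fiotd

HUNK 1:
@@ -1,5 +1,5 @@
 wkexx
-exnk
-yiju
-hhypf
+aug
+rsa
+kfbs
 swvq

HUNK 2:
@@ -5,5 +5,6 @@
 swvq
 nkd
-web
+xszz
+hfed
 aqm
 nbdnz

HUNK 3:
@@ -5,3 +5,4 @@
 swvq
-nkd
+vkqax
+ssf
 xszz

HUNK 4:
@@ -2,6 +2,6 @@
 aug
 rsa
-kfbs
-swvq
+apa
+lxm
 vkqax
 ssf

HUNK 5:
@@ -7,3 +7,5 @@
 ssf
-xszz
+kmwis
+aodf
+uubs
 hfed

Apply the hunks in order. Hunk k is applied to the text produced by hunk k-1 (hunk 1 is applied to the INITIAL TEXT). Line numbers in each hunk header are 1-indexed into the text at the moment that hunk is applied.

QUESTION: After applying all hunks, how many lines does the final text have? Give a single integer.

Hunk 1: at line 1 remove [exnk,yiju,hhypf] add [aug,rsa,kfbs] -> 13 lines: wkexx aug rsa kfbs swvq nkd web aqm nbdnz cmpte vqw sjios fiotd
Hunk 2: at line 5 remove [web] add [xszz,hfed] -> 14 lines: wkexx aug rsa kfbs swvq nkd xszz hfed aqm nbdnz cmpte vqw sjios fiotd
Hunk 3: at line 5 remove [nkd] add [vkqax,ssf] -> 15 lines: wkexx aug rsa kfbs swvq vkqax ssf xszz hfed aqm nbdnz cmpte vqw sjios fiotd
Hunk 4: at line 2 remove [kfbs,swvq] add [apa,lxm] -> 15 lines: wkexx aug rsa apa lxm vkqax ssf xszz hfed aqm nbdnz cmpte vqw sjios fiotd
Hunk 5: at line 7 remove [xszz] add [kmwis,aodf,uubs] -> 17 lines: wkexx aug rsa apa lxm vkqax ssf kmwis aodf uubs hfed aqm nbdnz cmpte vqw sjios fiotd
Final line count: 17

Answer: 17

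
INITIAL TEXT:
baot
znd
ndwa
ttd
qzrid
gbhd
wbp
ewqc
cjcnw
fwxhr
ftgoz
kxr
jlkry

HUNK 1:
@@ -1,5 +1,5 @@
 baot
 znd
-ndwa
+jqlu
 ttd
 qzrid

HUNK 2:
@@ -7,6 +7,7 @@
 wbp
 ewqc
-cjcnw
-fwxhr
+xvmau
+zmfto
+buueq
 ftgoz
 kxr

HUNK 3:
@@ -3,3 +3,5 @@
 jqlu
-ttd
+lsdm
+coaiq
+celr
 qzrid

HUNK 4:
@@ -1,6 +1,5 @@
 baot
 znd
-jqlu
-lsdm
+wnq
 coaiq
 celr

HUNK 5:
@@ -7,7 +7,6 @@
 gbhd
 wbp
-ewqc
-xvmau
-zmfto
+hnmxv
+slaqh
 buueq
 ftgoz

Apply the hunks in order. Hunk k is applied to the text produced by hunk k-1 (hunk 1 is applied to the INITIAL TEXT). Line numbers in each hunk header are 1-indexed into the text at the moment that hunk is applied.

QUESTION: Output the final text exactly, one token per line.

Hunk 1: at line 1 remove [ndwa] add [jqlu] -> 13 lines: baot znd jqlu ttd qzrid gbhd wbp ewqc cjcnw fwxhr ftgoz kxr jlkry
Hunk 2: at line 7 remove [cjcnw,fwxhr] add [xvmau,zmfto,buueq] -> 14 lines: baot znd jqlu ttd qzrid gbhd wbp ewqc xvmau zmfto buueq ftgoz kxr jlkry
Hunk 3: at line 3 remove [ttd] add [lsdm,coaiq,celr] -> 16 lines: baot znd jqlu lsdm coaiq celr qzrid gbhd wbp ewqc xvmau zmfto buueq ftgoz kxr jlkry
Hunk 4: at line 1 remove [jqlu,lsdm] add [wnq] -> 15 lines: baot znd wnq coaiq celr qzrid gbhd wbp ewqc xvmau zmfto buueq ftgoz kxr jlkry
Hunk 5: at line 7 remove [ewqc,xvmau,zmfto] add [hnmxv,slaqh] -> 14 lines: baot znd wnq coaiq celr qzrid gbhd wbp hnmxv slaqh buueq ftgoz kxr jlkry

Answer: baot
znd
wnq
coaiq
celr
qzrid
gbhd
wbp
hnmxv
slaqh
buueq
ftgoz
kxr
jlkry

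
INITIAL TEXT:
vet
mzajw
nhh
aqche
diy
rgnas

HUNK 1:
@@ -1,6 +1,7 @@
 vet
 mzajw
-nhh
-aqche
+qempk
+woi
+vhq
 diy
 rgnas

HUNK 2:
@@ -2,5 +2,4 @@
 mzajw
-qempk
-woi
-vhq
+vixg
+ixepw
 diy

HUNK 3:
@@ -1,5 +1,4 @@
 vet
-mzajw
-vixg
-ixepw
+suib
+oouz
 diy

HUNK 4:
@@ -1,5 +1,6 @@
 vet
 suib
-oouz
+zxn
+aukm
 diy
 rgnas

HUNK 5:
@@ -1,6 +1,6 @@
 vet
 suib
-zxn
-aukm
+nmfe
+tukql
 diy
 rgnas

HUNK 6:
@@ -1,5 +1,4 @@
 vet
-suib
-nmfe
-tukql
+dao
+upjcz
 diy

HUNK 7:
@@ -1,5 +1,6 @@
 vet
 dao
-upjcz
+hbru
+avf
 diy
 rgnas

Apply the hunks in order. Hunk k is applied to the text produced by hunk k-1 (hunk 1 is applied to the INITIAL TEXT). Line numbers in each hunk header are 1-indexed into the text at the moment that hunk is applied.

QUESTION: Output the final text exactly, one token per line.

Hunk 1: at line 1 remove [nhh,aqche] add [qempk,woi,vhq] -> 7 lines: vet mzajw qempk woi vhq diy rgnas
Hunk 2: at line 2 remove [qempk,woi,vhq] add [vixg,ixepw] -> 6 lines: vet mzajw vixg ixepw diy rgnas
Hunk 3: at line 1 remove [mzajw,vixg,ixepw] add [suib,oouz] -> 5 lines: vet suib oouz diy rgnas
Hunk 4: at line 1 remove [oouz] add [zxn,aukm] -> 6 lines: vet suib zxn aukm diy rgnas
Hunk 5: at line 1 remove [zxn,aukm] add [nmfe,tukql] -> 6 lines: vet suib nmfe tukql diy rgnas
Hunk 6: at line 1 remove [suib,nmfe,tukql] add [dao,upjcz] -> 5 lines: vet dao upjcz diy rgnas
Hunk 7: at line 1 remove [upjcz] add [hbru,avf] -> 6 lines: vet dao hbru avf diy rgnas

Answer: vet
dao
hbru
avf
diy
rgnas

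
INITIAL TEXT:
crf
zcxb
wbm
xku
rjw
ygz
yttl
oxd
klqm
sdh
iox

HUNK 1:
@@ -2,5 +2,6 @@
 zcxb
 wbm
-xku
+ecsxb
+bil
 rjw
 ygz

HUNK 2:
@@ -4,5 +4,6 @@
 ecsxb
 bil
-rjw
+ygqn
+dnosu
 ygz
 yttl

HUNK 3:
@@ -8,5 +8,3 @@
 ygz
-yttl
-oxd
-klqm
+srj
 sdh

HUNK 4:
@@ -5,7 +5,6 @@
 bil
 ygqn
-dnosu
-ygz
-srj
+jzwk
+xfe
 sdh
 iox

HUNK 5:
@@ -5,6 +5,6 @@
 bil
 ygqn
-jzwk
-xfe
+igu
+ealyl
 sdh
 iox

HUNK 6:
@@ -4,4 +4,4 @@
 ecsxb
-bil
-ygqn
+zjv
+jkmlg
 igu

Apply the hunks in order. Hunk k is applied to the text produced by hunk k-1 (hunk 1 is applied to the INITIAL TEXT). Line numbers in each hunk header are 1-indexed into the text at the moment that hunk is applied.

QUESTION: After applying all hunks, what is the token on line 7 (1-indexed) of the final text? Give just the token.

Hunk 1: at line 2 remove [xku] add [ecsxb,bil] -> 12 lines: crf zcxb wbm ecsxb bil rjw ygz yttl oxd klqm sdh iox
Hunk 2: at line 4 remove [rjw] add [ygqn,dnosu] -> 13 lines: crf zcxb wbm ecsxb bil ygqn dnosu ygz yttl oxd klqm sdh iox
Hunk 3: at line 8 remove [yttl,oxd,klqm] add [srj] -> 11 lines: crf zcxb wbm ecsxb bil ygqn dnosu ygz srj sdh iox
Hunk 4: at line 5 remove [dnosu,ygz,srj] add [jzwk,xfe] -> 10 lines: crf zcxb wbm ecsxb bil ygqn jzwk xfe sdh iox
Hunk 5: at line 5 remove [jzwk,xfe] add [igu,ealyl] -> 10 lines: crf zcxb wbm ecsxb bil ygqn igu ealyl sdh iox
Hunk 6: at line 4 remove [bil,ygqn] add [zjv,jkmlg] -> 10 lines: crf zcxb wbm ecsxb zjv jkmlg igu ealyl sdh iox
Final line 7: igu

Answer: igu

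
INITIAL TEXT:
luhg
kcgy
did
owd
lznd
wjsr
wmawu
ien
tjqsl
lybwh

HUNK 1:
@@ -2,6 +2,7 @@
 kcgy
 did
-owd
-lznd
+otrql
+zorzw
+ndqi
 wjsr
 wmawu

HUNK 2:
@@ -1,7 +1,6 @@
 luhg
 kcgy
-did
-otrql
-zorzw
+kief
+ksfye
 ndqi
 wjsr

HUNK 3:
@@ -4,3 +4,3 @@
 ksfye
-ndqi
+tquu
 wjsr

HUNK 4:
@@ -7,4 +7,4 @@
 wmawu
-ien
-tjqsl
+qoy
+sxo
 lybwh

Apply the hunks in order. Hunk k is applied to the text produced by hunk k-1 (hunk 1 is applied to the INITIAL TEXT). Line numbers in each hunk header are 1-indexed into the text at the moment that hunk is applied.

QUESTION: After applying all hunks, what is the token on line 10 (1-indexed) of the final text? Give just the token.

Hunk 1: at line 2 remove [owd,lznd] add [otrql,zorzw,ndqi] -> 11 lines: luhg kcgy did otrql zorzw ndqi wjsr wmawu ien tjqsl lybwh
Hunk 2: at line 1 remove [did,otrql,zorzw] add [kief,ksfye] -> 10 lines: luhg kcgy kief ksfye ndqi wjsr wmawu ien tjqsl lybwh
Hunk 3: at line 4 remove [ndqi] add [tquu] -> 10 lines: luhg kcgy kief ksfye tquu wjsr wmawu ien tjqsl lybwh
Hunk 4: at line 7 remove [ien,tjqsl] add [qoy,sxo] -> 10 lines: luhg kcgy kief ksfye tquu wjsr wmawu qoy sxo lybwh
Final line 10: lybwh

Answer: lybwh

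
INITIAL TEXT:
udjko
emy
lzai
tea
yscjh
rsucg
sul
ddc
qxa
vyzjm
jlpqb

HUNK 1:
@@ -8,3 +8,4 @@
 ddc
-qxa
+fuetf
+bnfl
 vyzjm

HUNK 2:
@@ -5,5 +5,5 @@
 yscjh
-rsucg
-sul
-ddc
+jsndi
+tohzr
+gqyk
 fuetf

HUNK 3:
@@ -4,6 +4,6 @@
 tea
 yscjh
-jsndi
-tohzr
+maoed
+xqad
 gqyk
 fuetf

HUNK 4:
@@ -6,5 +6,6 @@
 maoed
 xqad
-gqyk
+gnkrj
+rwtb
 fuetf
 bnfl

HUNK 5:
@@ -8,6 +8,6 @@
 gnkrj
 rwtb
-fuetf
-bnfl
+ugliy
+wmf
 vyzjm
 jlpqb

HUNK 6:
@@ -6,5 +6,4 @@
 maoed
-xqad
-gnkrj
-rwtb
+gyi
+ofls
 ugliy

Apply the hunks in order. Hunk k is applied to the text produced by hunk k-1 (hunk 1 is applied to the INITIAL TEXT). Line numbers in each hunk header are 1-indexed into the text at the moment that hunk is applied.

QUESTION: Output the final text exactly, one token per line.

Answer: udjko
emy
lzai
tea
yscjh
maoed
gyi
ofls
ugliy
wmf
vyzjm
jlpqb

Derivation:
Hunk 1: at line 8 remove [qxa] add [fuetf,bnfl] -> 12 lines: udjko emy lzai tea yscjh rsucg sul ddc fuetf bnfl vyzjm jlpqb
Hunk 2: at line 5 remove [rsucg,sul,ddc] add [jsndi,tohzr,gqyk] -> 12 lines: udjko emy lzai tea yscjh jsndi tohzr gqyk fuetf bnfl vyzjm jlpqb
Hunk 3: at line 4 remove [jsndi,tohzr] add [maoed,xqad] -> 12 lines: udjko emy lzai tea yscjh maoed xqad gqyk fuetf bnfl vyzjm jlpqb
Hunk 4: at line 6 remove [gqyk] add [gnkrj,rwtb] -> 13 lines: udjko emy lzai tea yscjh maoed xqad gnkrj rwtb fuetf bnfl vyzjm jlpqb
Hunk 5: at line 8 remove [fuetf,bnfl] add [ugliy,wmf] -> 13 lines: udjko emy lzai tea yscjh maoed xqad gnkrj rwtb ugliy wmf vyzjm jlpqb
Hunk 6: at line 6 remove [xqad,gnkrj,rwtb] add [gyi,ofls] -> 12 lines: udjko emy lzai tea yscjh maoed gyi ofls ugliy wmf vyzjm jlpqb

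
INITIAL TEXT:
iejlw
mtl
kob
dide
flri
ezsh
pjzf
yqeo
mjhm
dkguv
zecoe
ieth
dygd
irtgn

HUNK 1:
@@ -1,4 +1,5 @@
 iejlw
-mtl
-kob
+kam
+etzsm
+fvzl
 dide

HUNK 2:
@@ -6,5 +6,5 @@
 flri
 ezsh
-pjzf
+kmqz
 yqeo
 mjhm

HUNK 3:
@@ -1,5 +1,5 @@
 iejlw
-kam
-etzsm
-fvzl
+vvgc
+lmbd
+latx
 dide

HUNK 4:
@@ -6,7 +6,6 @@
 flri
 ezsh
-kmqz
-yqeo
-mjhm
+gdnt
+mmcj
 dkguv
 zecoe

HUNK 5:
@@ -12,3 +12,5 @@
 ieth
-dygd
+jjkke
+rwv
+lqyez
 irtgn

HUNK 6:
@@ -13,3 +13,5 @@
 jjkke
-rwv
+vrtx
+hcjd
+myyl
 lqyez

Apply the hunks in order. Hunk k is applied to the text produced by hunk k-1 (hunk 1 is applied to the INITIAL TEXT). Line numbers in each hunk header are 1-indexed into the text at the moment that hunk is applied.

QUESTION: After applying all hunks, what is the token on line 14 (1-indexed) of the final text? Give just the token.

Answer: vrtx

Derivation:
Hunk 1: at line 1 remove [mtl,kob] add [kam,etzsm,fvzl] -> 15 lines: iejlw kam etzsm fvzl dide flri ezsh pjzf yqeo mjhm dkguv zecoe ieth dygd irtgn
Hunk 2: at line 6 remove [pjzf] add [kmqz] -> 15 lines: iejlw kam etzsm fvzl dide flri ezsh kmqz yqeo mjhm dkguv zecoe ieth dygd irtgn
Hunk 3: at line 1 remove [kam,etzsm,fvzl] add [vvgc,lmbd,latx] -> 15 lines: iejlw vvgc lmbd latx dide flri ezsh kmqz yqeo mjhm dkguv zecoe ieth dygd irtgn
Hunk 4: at line 6 remove [kmqz,yqeo,mjhm] add [gdnt,mmcj] -> 14 lines: iejlw vvgc lmbd latx dide flri ezsh gdnt mmcj dkguv zecoe ieth dygd irtgn
Hunk 5: at line 12 remove [dygd] add [jjkke,rwv,lqyez] -> 16 lines: iejlw vvgc lmbd latx dide flri ezsh gdnt mmcj dkguv zecoe ieth jjkke rwv lqyez irtgn
Hunk 6: at line 13 remove [rwv] add [vrtx,hcjd,myyl] -> 18 lines: iejlw vvgc lmbd latx dide flri ezsh gdnt mmcj dkguv zecoe ieth jjkke vrtx hcjd myyl lqyez irtgn
Final line 14: vrtx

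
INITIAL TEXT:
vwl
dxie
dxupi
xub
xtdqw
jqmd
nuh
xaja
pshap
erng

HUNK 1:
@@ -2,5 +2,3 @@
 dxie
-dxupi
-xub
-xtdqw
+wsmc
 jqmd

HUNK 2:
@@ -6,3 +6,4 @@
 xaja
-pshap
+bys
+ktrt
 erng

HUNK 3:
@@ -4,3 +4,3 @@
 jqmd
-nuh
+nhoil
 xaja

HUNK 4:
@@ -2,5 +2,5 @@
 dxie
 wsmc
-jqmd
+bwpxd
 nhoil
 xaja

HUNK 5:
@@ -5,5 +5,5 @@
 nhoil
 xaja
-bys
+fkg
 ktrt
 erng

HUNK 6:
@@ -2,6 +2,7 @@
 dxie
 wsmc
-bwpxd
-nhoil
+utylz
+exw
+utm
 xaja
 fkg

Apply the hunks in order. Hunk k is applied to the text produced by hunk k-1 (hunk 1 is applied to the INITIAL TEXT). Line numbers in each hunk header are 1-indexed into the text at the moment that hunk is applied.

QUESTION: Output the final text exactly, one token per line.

Answer: vwl
dxie
wsmc
utylz
exw
utm
xaja
fkg
ktrt
erng

Derivation:
Hunk 1: at line 2 remove [dxupi,xub,xtdqw] add [wsmc] -> 8 lines: vwl dxie wsmc jqmd nuh xaja pshap erng
Hunk 2: at line 6 remove [pshap] add [bys,ktrt] -> 9 lines: vwl dxie wsmc jqmd nuh xaja bys ktrt erng
Hunk 3: at line 4 remove [nuh] add [nhoil] -> 9 lines: vwl dxie wsmc jqmd nhoil xaja bys ktrt erng
Hunk 4: at line 2 remove [jqmd] add [bwpxd] -> 9 lines: vwl dxie wsmc bwpxd nhoil xaja bys ktrt erng
Hunk 5: at line 5 remove [bys] add [fkg] -> 9 lines: vwl dxie wsmc bwpxd nhoil xaja fkg ktrt erng
Hunk 6: at line 2 remove [bwpxd,nhoil] add [utylz,exw,utm] -> 10 lines: vwl dxie wsmc utylz exw utm xaja fkg ktrt erng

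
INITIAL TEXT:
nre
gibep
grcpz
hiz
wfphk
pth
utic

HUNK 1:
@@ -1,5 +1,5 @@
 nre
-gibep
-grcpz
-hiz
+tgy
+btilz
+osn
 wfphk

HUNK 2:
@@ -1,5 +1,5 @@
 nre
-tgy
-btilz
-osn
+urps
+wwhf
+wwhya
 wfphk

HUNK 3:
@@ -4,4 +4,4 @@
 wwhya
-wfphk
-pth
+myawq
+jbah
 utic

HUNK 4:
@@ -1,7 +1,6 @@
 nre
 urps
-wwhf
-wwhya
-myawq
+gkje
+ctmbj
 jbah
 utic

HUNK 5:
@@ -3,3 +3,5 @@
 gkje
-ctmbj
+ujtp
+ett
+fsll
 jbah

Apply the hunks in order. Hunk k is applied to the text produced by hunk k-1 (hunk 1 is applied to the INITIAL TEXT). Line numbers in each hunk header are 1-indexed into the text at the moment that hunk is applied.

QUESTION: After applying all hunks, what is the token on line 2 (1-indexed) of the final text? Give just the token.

Answer: urps

Derivation:
Hunk 1: at line 1 remove [gibep,grcpz,hiz] add [tgy,btilz,osn] -> 7 lines: nre tgy btilz osn wfphk pth utic
Hunk 2: at line 1 remove [tgy,btilz,osn] add [urps,wwhf,wwhya] -> 7 lines: nre urps wwhf wwhya wfphk pth utic
Hunk 3: at line 4 remove [wfphk,pth] add [myawq,jbah] -> 7 lines: nre urps wwhf wwhya myawq jbah utic
Hunk 4: at line 1 remove [wwhf,wwhya,myawq] add [gkje,ctmbj] -> 6 lines: nre urps gkje ctmbj jbah utic
Hunk 5: at line 3 remove [ctmbj] add [ujtp,ett,fsll] -> 8 lines: nre urps gkje ujtp ett fsll jbah utic
Final line 2: urps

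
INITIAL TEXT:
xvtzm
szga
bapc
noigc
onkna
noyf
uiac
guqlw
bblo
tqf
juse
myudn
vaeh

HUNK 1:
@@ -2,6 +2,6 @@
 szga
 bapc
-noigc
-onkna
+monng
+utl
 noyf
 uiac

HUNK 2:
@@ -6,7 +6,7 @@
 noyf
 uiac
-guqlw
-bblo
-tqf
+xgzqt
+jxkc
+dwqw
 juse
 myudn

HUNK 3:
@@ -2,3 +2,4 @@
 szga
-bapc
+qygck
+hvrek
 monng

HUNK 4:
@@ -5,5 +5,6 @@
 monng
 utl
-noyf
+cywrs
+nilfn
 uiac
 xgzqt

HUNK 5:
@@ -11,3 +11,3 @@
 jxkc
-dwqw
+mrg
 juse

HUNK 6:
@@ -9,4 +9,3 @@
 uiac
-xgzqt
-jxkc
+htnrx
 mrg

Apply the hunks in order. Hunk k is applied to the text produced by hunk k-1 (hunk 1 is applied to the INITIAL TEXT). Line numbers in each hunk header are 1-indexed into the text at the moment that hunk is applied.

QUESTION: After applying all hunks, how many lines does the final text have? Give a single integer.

Hunk 1: at line 2 remove [noigc,onkna] add [monng,utl] -> 13 lines: xvtzm szga bapc monng utl noyf uiac guqlw bblo tqf juse myudn vaeh
Hunk 2: at line 6 remove [guqlw,bblo,tqf] add [xgzqt,jxkc,dwqw] -> 13 lines: xvtzm szga bapc monng utl noyf uiac xgzqt jxkc dwqw juse myudn vaeh
Hunk 3: at line 2 remove [bapc] add [qygck,hvrek] -> 14 lines: xvtzm szga qygck hvrek monng utl noyf uiac xgzqt jxkc dwqw juse myudn vaeh
Hunk 4: at line 5 remove [noyf] add [cywrs,nilfn] -> 15 lines: xvtzm szga qygck hvrek monng utl cywrs nilfn uiac xgzqt jxkc dwqw juse myudn vaeh
Hunk 5: at line 11 remove [dwqw] add [mrg] -> 15 lines: xvtzm szga qygck hvrek monng utl cywrs nilfn uiac xgzqt jxkc mrg juse myudn vaeh
Hunk 6: at line 9 remove [xgzqt,jxkc] add [htnrx] -> 14 lines: xvtzm szga qygck hvrek monng utl cywrs nilfn uiac htnrx mrg juse myudn vaeh
Final line count: 14

Answer: 14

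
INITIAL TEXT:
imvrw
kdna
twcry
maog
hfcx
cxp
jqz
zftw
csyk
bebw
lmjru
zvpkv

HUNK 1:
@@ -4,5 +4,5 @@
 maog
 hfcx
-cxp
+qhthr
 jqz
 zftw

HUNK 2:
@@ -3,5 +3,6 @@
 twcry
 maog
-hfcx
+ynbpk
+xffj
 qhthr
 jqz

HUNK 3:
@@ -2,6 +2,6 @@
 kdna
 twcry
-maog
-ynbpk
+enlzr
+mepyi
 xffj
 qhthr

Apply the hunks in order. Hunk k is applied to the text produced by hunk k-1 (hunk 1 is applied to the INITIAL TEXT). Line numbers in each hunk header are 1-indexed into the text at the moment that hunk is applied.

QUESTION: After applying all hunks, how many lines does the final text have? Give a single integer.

Hunk 1: at line 4 remove [cxp] add [qhthr] -> 12 lines: imvrw kdna twcry maog hfcx qhthr jqz zftw csyk bebw lmjru zvpkv
Hunk 2: at line 3 remove [hfcx] add [ynbpk,xffj] -> 13 lines: imvrw kdna twcry maog ynbpk xffj qhthr jqz zftw csyk bebw lmjru zvpkv
Hunk 3: at line 2 remove [maog,ynbpk] add [enlzr,mepyi] -> 13 lines: imvrw kdna twcry enlzr mepyi xffj qhthr jqz zftw csyk bebw lmjru zvpkv
Final line count: 13

Answer: 13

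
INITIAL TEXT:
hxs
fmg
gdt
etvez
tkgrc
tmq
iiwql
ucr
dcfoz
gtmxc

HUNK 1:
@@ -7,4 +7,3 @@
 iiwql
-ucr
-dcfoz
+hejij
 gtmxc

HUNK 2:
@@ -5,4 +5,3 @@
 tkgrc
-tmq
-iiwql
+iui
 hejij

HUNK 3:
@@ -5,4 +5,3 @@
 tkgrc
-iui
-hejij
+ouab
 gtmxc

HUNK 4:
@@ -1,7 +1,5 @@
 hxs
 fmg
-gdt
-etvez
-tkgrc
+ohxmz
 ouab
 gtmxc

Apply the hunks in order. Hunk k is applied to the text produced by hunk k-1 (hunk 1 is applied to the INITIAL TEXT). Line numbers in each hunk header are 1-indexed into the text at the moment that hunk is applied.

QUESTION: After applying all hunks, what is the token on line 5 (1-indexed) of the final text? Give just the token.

Answer: gtmxc

Derivation:
Hunk 1: at line 7 remove [ucr,dcfoz] add [hejij] -> 9 lines: hxs fmg gdt etvez tkgrc tmq iiwql hejij gtmxc
Hunk 2: at line 5 remove [tmq,iiwql] add [iui] -> 8 lines: hxs fmg gdt etvez tkgrc iui hejij gtmxc
Hunk 3: at line 5 remove [iui,hejij] add [ouab] -> 7 lines: hxs fmg gdt etvez tkgrc ouab gtmxc
Hunk 4: at line 1 remove [gdt,etvez,tkgrc] add [ohxmz] -> 5 lines: hxs fmg ohxmz ouab gtmxc
Final line 5: gtmxc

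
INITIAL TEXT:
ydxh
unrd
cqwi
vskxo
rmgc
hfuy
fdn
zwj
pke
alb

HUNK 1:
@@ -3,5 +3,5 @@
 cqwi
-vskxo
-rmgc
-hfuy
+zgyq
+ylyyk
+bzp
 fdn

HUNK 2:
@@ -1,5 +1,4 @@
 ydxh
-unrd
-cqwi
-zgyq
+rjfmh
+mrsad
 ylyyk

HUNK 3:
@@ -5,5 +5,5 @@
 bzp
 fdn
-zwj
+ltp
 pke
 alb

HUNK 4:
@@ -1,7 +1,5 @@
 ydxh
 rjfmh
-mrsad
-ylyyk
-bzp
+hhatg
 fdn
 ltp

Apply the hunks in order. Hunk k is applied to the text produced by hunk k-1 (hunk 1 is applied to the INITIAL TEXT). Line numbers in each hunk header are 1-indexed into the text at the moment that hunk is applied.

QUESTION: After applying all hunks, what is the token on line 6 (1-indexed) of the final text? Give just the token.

Answer: pke

Derivation:
Hunk 1: at line 3 remove [vskxo,rmgc,hfuy] add [zgyq,ylyyk,bzp] -> 10 lines: ydxh unrd cqwi zgyq ylyyk bzp fdn zwj pke alb
Hunk 2: at line 1 remove [unrd,cqwi,zgyq] add [rjfmh,mrsad] -> 9 lines: ydxh rjfmh mrsad ylyyk bzp fdn zwj pke alb
Hunk 3: at line 5 remove [zwj] add [ltp] -> 9 lines: ydxh rjfmh mrsad ylyyk bzp fdn ltp pke alb
Hunk 4: at line 1 remove [mrsad,ylyyk,bzp] add [hhatg] -> 7 lines: ydxh rjfmh hhatg fdn ltp pke alb
Final line 6: pke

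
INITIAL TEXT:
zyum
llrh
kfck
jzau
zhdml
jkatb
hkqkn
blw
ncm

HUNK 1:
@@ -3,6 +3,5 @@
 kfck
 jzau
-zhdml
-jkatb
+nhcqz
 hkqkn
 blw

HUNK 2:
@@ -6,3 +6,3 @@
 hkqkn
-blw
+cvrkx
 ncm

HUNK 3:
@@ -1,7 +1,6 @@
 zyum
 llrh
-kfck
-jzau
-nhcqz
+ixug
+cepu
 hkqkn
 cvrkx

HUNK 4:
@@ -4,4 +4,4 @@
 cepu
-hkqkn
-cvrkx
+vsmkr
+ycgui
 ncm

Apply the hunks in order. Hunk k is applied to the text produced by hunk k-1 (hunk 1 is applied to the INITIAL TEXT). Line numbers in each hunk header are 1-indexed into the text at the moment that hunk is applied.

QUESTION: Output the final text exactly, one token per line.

Hunk 1: at line 3 remove [zhdml,jkatb] add [nhcqz] -> 8 lines: zyum llrh kfck jzau nhcqz hkqkn blw ncm
Hunk 2: at line 6 remove [blw] add [cvrkx] -> 8 lines: zyum llrh kfck jzau nhcqz hkqkn cvrkx ncm
Hunk 3: at line 1 remove [kfck,jzau,nhcqz] add [ixug,cepu] -> 7 lines: zyum llrh ixug cepu hkqkn cvrkx ncm
Hunk 4: at line 4 remove [hkqkn,cvrkx] add [vsmkr,ycgui] -> 7 lines: zyum llrh ixug cepu vsmkr ycgui ncm

Answer: zyum
llrh
ixug
cepu
vsmkr
ycgui
ncm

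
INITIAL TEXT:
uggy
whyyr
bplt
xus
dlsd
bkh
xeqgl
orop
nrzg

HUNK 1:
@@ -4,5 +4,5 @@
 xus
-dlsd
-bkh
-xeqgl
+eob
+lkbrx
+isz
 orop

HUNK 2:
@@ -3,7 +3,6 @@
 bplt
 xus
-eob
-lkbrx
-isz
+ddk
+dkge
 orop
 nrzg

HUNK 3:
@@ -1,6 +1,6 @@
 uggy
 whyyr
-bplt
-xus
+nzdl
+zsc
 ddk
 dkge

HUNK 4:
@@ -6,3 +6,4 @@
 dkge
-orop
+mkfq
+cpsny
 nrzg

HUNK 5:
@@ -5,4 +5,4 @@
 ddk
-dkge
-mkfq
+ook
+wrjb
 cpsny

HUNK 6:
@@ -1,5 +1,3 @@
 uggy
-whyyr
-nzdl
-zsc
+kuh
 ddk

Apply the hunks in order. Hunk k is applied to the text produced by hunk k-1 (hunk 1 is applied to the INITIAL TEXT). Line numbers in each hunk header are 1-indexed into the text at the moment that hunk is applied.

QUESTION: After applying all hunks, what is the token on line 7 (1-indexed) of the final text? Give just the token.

Answer: nrzg

Derivation:
Hunk 1: at line 4 remove [dlsd,bkh,xeqgl] add [eob,lkbrx,isz] -> 9 lines: uggy whyyr bplt xus eob lkbrx isz orop nrzg
Hunk 2: at line 3 remove [eob,lkbrx,isz] add [ddk,dkge] -> 8 lines: uggy whyyr bplt xus ddk dkge orop nrzg
Hunk 3: at line 1 remove [bplt,xus] add [nzdl,zsc] -> 8 lines: uggy whyyr nzdl zsc ddk dkge orop nrzg
Hunk 4: at line 6 remove [orop] add [mkfq,cpsny] -> 9 lines: uggy whyyr nzdl zsc ddk dkge mkfq cpsny nrzg
Hunk 5: at line 5 remove [dkge,mkfq] add [ook,wrjb] -> 9 lines: uggy whyyr nzdl zsc ddk ook wrjb cpsny nrzg
Hunk 6: at line 1 remove [whyyr,nzdl,zsc] add [kuh] -> 7 lines: uggy kuh ddk ook wrjb cpsny nrzg
Final line 7: nrzg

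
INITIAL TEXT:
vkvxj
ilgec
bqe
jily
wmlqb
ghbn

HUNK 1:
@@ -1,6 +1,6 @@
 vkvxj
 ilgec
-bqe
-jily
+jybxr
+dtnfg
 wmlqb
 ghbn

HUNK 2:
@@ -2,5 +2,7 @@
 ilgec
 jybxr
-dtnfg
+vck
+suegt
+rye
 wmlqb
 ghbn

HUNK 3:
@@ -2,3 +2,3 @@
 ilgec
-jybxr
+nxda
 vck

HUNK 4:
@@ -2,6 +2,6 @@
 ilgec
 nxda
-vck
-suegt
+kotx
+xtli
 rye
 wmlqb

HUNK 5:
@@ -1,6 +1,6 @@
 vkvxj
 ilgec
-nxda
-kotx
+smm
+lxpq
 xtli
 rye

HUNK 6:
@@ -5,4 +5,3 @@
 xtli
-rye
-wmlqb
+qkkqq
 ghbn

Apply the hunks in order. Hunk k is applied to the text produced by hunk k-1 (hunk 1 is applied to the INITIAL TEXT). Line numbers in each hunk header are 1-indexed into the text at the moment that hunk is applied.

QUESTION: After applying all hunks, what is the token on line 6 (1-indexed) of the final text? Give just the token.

Answer: qkkqq

Derivation:
Hunk 1: at line 1 remove [bqe,jily] add [jybxr,dtnfg] -> 6 lines: vkvxj ilgec jybxr dtnfg wmlqb ghbn
Hunk 2: at line 2 remove [dtnfg] add [vck,suegt,rye] -> 8 lines: vkvxj ilgec jybxr vck suegt rye wmlqb ghbn
Hunk 3: at line 2 remove [jybxr] add [nxda] -> 8 lines: vkvxj ilgec nxda vck suegt rye wmlqb ghbn
Hunk 4: at line 2 remove [vck,suegt] add [kotx,xtli] -> 8 lines: vkvxj ilgec nxda kotx xtli rye wmlqb ghbn
Hunk 5: at line 1 remove [nxda,kotx] add [smm,lxpq] -> 8 lines: vkvxj ilgec smm lxpq xtli rye wmlqb ghbn
Hunk 6: at line 5 remove [rye,wmlqb] add [qkkqq] -> 7 lines: vkvxj ilgec smm lxpq xtli qkkqq ghbn
Final line 6: qkkqq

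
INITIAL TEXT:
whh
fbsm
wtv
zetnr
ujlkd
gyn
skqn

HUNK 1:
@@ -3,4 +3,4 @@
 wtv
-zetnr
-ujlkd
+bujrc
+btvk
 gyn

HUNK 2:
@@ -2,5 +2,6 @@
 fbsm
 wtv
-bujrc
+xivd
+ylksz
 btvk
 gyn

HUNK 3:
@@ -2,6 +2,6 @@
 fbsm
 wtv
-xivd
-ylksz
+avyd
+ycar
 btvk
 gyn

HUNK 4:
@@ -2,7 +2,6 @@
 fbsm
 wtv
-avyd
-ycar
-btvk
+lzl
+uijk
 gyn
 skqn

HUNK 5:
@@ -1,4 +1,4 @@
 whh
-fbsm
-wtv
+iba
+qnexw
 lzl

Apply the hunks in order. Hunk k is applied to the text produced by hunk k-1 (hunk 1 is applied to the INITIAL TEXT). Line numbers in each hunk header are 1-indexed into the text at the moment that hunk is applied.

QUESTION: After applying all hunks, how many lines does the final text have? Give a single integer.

Hunk 1: at line 3 remove [zetnr,ujlkd] add [bujrc,btvk] -> 7 lines: whh fbsm wtv bujrc btvk gyn skqn
Hunk 2: at line 2 remove [bujrc] add [xivd,ylksz] -> 8 lines: whh fbsm wtv xivd ylksz btvk gyn skqn
Hunk 3: at line 2 remove [xivd,ylksz] add [avyd,ycar] -> 8 lines: whh fbsm wtv avyd ycar btvk gyn skqn
Hunk 4: at line 2 remove [avyd,ycar,btvk] add [lzl,uijk] -> 7 lines: whh fbsm wtv lzl uijk gyn skqn
Hunk 5: at line 1 remove [fbsm,wtv] add [iba,qnexw] -> 7 lines: whh iba qnexw lzl uijk gyn skqn
Final line count: 7

Answer: 7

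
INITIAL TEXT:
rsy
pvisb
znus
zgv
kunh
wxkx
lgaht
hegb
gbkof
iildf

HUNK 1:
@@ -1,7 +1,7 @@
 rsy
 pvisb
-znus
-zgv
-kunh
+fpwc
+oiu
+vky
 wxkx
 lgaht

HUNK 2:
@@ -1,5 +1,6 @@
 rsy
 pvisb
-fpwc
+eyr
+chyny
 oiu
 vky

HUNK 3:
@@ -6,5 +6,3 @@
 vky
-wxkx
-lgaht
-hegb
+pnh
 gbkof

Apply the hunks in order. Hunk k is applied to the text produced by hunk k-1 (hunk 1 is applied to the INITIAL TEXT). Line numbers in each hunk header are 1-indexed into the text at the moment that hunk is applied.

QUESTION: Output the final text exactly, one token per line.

Answer: rsy
pvisb
eyr
chyny
oiu
vky
pnh
gbkof
iildf

Derivation:
Hunk 1: at line 1 remove [znus,zgv,kunh] add [fpwc,oiu,vky] -> 10 lines: rsy pvisb fpwc oiu vky wxkx lgaht hegb gbkof iildf
Hunk 2: at line 1 remove [fpwc] add [eyr,chyny] -> 11 lines: rsy pvisb eyr chyny oiu vky wxkx lgaht hegb gbkof iildf
Hunk 3: at line 6 remove [wxkx,lgaht,hegb] add [pnh] -> 9 lines: rsy pvisb eyr chyny oiu vky pnh gbkof iildf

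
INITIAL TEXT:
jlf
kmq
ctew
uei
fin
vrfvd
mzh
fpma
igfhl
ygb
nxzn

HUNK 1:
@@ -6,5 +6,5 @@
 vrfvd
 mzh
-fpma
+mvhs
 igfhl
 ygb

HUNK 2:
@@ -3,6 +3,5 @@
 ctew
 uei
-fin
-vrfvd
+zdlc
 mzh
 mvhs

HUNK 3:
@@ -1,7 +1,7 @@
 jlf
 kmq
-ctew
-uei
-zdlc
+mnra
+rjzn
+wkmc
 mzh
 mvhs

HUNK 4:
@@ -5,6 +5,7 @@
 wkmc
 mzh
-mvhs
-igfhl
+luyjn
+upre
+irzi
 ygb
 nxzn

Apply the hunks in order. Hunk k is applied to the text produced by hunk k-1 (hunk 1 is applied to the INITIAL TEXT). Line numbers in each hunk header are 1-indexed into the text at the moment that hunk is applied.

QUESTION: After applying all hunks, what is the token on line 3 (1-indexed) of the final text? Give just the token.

Hunk 1: at line 6 remove [fpma] add [mvhs] -> 11 lines: jlf kmq ctew uei fin vrfvd mzh mvhs igfhl ygb nxzn
Hunk 2: at line 3 remove [fin,vrfvd] add [zdlc] -> 10 lines: jlf kmq ctew uei zdlc mzh mvhs igfhl ygb nxzn
Hunk 3: at line 1 remove [ctew,uei,zdlc] add [mnra,rjzn,wkmc] -> 10 lines: jlf kmq mnra rjzn wkmc mzh mvhs igfhl ygb nxzn
Hunk 4: at line 5 remove [mvhs,igfhl] add [luyjn,upre,irzi] -> 11 lines: jlf kmq mnra rjzn wkmc mzh luyjn upre irzi ygb nxzn
Final line 3: mnra

Answer: mnra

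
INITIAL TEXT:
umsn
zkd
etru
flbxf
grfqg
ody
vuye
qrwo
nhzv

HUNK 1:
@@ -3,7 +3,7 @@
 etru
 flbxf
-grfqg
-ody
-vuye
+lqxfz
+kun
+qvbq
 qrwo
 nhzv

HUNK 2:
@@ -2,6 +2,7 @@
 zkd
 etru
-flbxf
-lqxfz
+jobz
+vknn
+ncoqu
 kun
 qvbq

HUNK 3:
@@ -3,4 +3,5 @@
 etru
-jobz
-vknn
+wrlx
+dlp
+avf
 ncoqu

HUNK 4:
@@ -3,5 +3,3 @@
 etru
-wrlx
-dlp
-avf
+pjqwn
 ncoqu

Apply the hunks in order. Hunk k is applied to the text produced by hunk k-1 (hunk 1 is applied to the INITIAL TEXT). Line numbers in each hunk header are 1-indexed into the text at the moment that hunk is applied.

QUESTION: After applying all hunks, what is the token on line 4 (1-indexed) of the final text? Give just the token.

Answer: pjqwn

Derivation:
Hunk 1: at line 3 remove [grfqg,ody,vuye] add [lqxfz,kun,qvbq] -> 9 lines: umsn zkd etru flbxf lqxfz kun qvbq qrwo nhzv
Hunk 2: at line 2 remove [flbxf,lqxfz] add [jobz,vknn,ncoqu] -> 10 lines: umsn zkd etru jobz vknn ncoqu kun qvbq qrwo nhzv
Hunk 3: at line 3 remove [jobz,vknn] add [wrlx,dlp,avf] -> 11 lines: umsn zkd etru wrlx dlp avf ncoqu kun qvbq qrwo nhzv
Hunk 4: at line 3 remove [wrlx,dlp,avf] add [pjqwn] -> 9 lines: umsn zkd etru pjqwn ncoqu kun qvbq qrwo nhzv
Final line 4: pjqwn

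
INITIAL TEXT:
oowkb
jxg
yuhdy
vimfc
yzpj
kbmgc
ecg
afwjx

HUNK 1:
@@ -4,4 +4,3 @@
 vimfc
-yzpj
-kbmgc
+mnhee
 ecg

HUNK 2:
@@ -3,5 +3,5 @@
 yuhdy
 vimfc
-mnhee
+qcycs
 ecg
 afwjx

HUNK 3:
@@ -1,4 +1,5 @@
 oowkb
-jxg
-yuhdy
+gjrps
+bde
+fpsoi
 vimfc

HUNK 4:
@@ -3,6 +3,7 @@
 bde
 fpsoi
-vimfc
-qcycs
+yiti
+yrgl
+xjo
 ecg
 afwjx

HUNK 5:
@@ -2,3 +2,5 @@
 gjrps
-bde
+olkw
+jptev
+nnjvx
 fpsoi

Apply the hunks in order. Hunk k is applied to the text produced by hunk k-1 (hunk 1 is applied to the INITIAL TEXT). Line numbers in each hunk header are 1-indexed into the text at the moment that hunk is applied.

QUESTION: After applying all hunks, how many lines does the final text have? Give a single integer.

Answer: 11

Derivation:
Hunk 1: at line 4 remove [yzpj,kbmgc] add [mnhee] -> 7 lines: oowkb jxg yuhdy vimfc mnhee ecg afwjx
Hunk 2: at line 3 remove [mnhee] add [qcycs] -> 7 lines: oowkb jxg yuhdy vimfc qcycs ecg afwjx
Hunk 3: at line 1 remove [jxg,yuhdy] add [gjrps,bde,fpsoi] -> 8 lines: oowkb gjrps bde fpsoi vimfc qcycs ecg afwjx
Hunk 4: at line 3 remove [vimfc,qcycs] add [yiti,yrgl,xjo] -> 9 lines: oowkb gjrps bde fpsoi yiti yrgl xjo ecg afwjx
Hunk 5: at line 2 remove [bde] add [olkw,jptev,nnjvx] -> 11 lines: oowkb gjrps olkw jptev nnjvx fpsoi yiti yrgl xjo ecg afwjx
Final line count: 11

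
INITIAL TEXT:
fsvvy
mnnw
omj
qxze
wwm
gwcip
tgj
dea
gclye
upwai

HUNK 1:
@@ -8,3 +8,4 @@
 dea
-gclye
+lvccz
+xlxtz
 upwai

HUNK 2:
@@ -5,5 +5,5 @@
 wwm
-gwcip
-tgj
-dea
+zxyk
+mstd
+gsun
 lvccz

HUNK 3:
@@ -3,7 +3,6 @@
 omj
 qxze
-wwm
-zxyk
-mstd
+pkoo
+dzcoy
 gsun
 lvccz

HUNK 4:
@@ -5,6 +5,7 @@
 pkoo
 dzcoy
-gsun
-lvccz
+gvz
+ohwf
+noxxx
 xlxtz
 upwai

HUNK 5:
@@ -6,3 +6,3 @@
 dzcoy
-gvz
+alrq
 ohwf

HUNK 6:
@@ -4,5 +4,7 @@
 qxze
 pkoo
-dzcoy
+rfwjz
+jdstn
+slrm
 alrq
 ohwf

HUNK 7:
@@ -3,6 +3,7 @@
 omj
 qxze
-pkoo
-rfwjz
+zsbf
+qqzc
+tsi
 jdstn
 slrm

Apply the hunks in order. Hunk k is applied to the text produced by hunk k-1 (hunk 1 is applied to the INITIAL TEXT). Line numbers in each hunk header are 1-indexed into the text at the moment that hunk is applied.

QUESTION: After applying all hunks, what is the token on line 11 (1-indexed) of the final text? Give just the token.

Hunk 1: at line 8 remove [gclye] add [lvccz,xlxtz] -> 11 lines: fsvvy mnnw omj qxze wwm gwcip tgj dea lvccz xlxtz upwai
Hunk 2: at line 5 remove [gwcip,tgj,dea] add [zxyk,mstd,gsun] -> 11 lines: fsvvy mnnw omj qxze wwm zxyk mstd gsun lvccz xlxtz upwai
Hunk 3: at line 3 remove [wwm,zxyk,mstd] add [pkoo,dzcoy] -> 10 lines: fsvvy mnnw omj qxze pkoo dzcoy gsun lvccz xlxtz upwai
Hunk 4: at line 5 remove [gsun,lvccz] add [gvz,ohwf,noxxx] -> 11 lines: fsvvy mnnw omj qxze pkoo dzcoy gvz ohwf noxxx xlxtz upwai
Hunk 5: at line 6 remove [gvz] add [alrq] -> 11 lines: fsvvy mnnw omj qxze pkoo dzcoy alrq ohwf noxxx xlxtz upwai
Hunk 6: at line 4 remove [dzcoy] add [rfwjz,jdstn,slrm] -> 13 lines: fsvvy mnnw omj qxze pkoo rfwjz jdstn slrm alrq ohwf noxxx xlxtz upwai
Hunk 7: at line 3 remove [pkoo,rfwjz] add [zsbf,qqzc,tsi] -> 14 lines: fsvvy mnnw omj qxze zsbf qqzc tsi jdstn slrm alrq ohwf noxxx xlxtz upwai
Final line 11: ohwf

Answer: ohwf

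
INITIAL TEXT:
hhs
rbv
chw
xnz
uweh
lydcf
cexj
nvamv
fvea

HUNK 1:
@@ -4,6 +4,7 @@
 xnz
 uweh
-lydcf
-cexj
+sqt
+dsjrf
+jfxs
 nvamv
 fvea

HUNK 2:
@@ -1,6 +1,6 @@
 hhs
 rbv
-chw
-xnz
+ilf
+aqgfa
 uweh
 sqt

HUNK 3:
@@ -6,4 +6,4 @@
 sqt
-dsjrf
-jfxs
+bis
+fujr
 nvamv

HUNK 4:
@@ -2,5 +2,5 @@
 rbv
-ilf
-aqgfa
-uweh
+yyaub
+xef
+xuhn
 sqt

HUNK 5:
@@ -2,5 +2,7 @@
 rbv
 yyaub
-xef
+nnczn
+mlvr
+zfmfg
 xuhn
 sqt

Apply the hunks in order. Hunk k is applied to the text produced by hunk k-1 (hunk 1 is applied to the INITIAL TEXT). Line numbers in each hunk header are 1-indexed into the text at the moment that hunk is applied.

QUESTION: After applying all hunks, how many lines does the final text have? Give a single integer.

Answer: 12

Derivation:
Hunk 1: at line 4 remove [lydcf,cexj] add [sqt,dsjrf,jfxs] -> 10 lines: hhs rbv chw xnz uweh sqt dsjrf jfxs nvamv fvea
Hunk 2: at line 1 remove [chw,xnz] add [ilf,aqgfa] -> 10 lines: hhs rbv ilf aqgfa uweh sqt dsjrf jfxs nvamv fvea
Hunk 3: at line 6 remove [dsjrf,jfxs] add [bis,fujr] -> 10 lines: hhs rbv ilf aqgfa uweh sqt bis fujr nvamv fvea
Hunk 4: at line 2 remove [ilf,aqgfa,uweh] add [yyaub,xef,xuhn] -> 10 lines: hhs rbv yyaub xef xuhn sqt bis fujr nvamv fvea
Hunk 5: at line 2 remove [xef] add [nnczn,mlvr,zfmfg] -> 12 lines: hhs rbv yyaub nnczn mlvr zfmfg xuhn sqt bis fujr nvamv fvea
Final line count: 12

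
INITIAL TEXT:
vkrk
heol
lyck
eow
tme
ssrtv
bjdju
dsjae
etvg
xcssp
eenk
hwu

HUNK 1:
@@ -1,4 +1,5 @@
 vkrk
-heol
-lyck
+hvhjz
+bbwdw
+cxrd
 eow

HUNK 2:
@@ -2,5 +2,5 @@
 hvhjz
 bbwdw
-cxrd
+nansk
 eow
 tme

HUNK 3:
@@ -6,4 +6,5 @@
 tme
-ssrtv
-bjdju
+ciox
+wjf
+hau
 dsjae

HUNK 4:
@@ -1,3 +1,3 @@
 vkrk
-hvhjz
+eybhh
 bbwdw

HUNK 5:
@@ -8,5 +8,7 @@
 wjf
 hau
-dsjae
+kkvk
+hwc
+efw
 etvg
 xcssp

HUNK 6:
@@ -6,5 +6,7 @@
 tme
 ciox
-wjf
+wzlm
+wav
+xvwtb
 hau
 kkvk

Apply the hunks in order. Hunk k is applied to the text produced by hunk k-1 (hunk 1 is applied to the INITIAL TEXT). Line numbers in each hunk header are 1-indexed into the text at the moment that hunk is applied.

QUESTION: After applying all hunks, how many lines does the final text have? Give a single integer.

Hunk 1: at line 1 remove [heol,lyck] add [hvhjz,bbwdw,cxrd] -> 13 lines: vkrk hvhjz bbwdw cxrd eow tme ssrtv bjdju dsjae etvg xcssp eenk hwu
Hunk 2: at line 2 remove [cxrd] add [nansk] -> 13 lines: vkrk hvhjz bbwdw nansk eow tme ssrtv bjdju dsjae etvg xcssp eenk hwu
Hunk 3: at line 6 remove [ssrtv,bjdju] add [ciox,wjf,hau] -> 14 lines: vkrk hvhjz bbwdw nansk eow tme ciox wjf hau dsjae etvg xcssp eenk hwu
Hunk 4: at line 1 remove [hvhjz] add [eybhh] -> 14 lines: vkrk eybhh bbwdw nansk eow tme ciox wjf hau dsjae etvg xcssp eenk hwu
Hunk 5: at line 8 remove [dsjae] add [kkvk,hwc,efw] -> 16 lines: vkrk eybhh bbwdw nansk eow tme ciox wjf hau kkvk hwc efw etvg xcssp eenk hwu
Hunk 6: at line 6 remove [wjf] add [wzlm,wav,xvwtb] -> 18 lines: vkrk eybhh bbwdw nansk eow tme ciox wzlm wav xvwtb hau kkvk hwc efw etvg xcssp eenk hwu
Final line count: 18

Answer: 18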